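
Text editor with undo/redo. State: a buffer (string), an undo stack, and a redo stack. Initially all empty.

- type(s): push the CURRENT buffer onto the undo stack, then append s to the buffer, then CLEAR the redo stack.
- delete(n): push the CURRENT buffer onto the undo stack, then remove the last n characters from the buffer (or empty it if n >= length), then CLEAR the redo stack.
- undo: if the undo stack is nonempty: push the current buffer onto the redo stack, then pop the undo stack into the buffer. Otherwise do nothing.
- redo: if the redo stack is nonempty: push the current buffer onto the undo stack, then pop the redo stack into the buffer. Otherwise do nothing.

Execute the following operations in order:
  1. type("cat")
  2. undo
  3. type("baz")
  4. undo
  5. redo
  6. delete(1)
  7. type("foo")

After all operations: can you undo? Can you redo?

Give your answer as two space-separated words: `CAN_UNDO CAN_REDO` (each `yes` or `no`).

Answer: yes no

Derivation:
After op 1 (type): buf='cat' undo_depth=1 redo_depth=0
After op 2 (undo): buf='(empty)' undo_depth=0 redo_depth=1
After op 3 (type): buf='baz' undo_depth=1 redo_depth=0
After op 4 (undo): buf='(empty)' undo_depth=0 redo_depth=1
After op 5 (redo): buf='baz' undo_depth=1 redo_depth=0
After op 6 (delete): buf='ba' undo_depth=2 redo_depth=0
After op 7 (type): buf='bafoo' undo_depth=3 redo_depth=0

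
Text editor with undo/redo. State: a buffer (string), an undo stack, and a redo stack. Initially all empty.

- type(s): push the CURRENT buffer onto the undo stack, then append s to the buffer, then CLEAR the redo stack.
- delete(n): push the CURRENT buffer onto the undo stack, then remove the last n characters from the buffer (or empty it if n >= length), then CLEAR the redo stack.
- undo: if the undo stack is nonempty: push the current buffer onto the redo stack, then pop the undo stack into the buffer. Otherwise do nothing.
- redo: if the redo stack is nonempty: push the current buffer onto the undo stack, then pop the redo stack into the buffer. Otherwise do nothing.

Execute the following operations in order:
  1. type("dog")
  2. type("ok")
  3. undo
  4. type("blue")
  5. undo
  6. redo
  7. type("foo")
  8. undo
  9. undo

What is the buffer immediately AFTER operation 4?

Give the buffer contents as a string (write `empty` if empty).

Answer: dogblue

Derivation:
After op 1 (type): buf='dog' undo_depth=1 redo_depth=0
After op 2 (type): buf='dogok' undo_depth=2 redo_depth=0
After op 3 (undo): buf='dog' undo_depth=1 redo_depth=1
After op 4 (type): buf='dogblue' undo_depth=2 redo_depth=0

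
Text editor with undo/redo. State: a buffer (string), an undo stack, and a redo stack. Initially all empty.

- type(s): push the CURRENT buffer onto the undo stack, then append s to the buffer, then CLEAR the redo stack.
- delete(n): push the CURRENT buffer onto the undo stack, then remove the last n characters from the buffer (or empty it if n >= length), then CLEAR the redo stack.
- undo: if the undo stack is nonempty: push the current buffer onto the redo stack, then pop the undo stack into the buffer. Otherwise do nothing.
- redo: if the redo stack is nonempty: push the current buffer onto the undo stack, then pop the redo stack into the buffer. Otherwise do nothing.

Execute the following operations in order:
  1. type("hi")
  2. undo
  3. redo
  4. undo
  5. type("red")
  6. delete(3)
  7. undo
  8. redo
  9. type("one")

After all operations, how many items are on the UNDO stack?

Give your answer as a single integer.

After op 1 (type): buf='hi' undo_depth=1 redo_depth=0
After op 2 (undo): buf='(empty)' undo_depth=0 redo_depth=1
After op 3 (redo): buf='hi' undo_depth=1 redo_depth=0
After op 4 (undo): buf='(empty)' undo_depth=0 redo_depth=1
After op 5 (type): buf='red' undo_depth=1 redo_depth=0
After op 6 (delete): buf='(empty)' undo_depth=2 redo_depth=0
After op 7 (undo): buf='red' undo_depth=1 redo_depth=1
After op 8 (redo): buf='(empty)' undo_depth=2 redo_depth=0
After op 9 (type): buf='one' undo_depth=3 redo_depth=0

Answer: 3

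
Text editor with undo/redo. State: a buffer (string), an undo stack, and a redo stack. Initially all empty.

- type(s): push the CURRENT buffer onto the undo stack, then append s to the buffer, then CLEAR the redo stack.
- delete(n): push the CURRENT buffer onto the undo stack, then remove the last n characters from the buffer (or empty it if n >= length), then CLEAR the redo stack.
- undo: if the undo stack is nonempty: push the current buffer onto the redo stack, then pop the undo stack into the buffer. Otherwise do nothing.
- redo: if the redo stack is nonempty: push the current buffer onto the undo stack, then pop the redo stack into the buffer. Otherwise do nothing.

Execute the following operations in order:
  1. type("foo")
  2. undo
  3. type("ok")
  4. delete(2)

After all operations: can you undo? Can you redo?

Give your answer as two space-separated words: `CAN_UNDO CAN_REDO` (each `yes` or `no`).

After op 1 (type): buf='foo' undo_depth=1 redo_depth=0
After op 2 (undo): buf='(empty)' undo_depth=0 redo_depth=1
After op 3 (type): buf='ok' undo_depth=1 redo_depth=0
After op 4 (delete): buf='(empty)' undo_depth=2 redo_depth=0

Answer: yes no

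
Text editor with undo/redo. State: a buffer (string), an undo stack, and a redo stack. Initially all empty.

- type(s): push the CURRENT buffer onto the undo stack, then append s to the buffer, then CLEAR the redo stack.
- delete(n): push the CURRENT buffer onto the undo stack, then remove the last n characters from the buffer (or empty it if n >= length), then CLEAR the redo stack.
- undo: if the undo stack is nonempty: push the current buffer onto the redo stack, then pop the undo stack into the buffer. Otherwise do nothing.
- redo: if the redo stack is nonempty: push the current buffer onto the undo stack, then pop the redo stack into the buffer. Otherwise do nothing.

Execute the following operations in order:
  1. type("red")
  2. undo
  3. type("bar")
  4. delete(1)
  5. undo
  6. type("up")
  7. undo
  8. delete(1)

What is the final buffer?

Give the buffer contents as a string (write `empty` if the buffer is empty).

Answer: ba

Derivation:
After op 1 (type): buf='red' undo_depth=1 redo_depth=0
After op 2 (undo): buf='(empty)' undo_depth=0 redo_depth=1
After op 3 (type): buf='bar' undo_depth=1 redo_depth=0
After op 4 (delete): buf='ba' undo_depth=2 redo_depth=0
After op 5 (undo): buf='bar' undo_depth=1 redo_depth=1
After op 6 (type): buf='barup' undo_depth=2 redo_depth=0
After op 7 (undo): buf='bar' undo_depth=1 redo_depth=1
After op 8 (delete): buf='ba' undo_depth=2 redo_depth=0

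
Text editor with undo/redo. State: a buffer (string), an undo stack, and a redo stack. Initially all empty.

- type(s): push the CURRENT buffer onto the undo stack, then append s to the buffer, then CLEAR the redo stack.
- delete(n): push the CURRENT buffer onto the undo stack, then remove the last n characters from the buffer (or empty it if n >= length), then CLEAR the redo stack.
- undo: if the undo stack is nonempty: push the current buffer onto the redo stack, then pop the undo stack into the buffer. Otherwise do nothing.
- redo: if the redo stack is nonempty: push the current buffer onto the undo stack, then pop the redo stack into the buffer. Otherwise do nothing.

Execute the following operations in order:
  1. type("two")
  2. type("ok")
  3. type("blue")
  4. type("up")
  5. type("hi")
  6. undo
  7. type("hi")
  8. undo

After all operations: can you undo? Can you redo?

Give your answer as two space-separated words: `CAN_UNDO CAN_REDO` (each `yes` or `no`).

After op 1 (type): buf='two' undo_depth=1 redo_depth=0
After op 2 (type): buf='twook' undo_depth=2 redo_depth=0
After op 3 (type): buf='twookblue' undo_depth=3 redo_depth=0
After op 4 (type): buf='twookblueup' undo_depth=4 redo_depth=0
After op 5 (type): buf='twookblueuphi' undo_depth=5 redo_depth=0
After op 6 (undo): buf='twookblueup' undo_depth=4 redo_depth=1
After op 7 (type): buf='twookblueuphi' undo_depth=5 redo_depth=0
After op 8 (undo): buf='twookblueup' undo_depth=4 redo_depth=1

Answer: yes yes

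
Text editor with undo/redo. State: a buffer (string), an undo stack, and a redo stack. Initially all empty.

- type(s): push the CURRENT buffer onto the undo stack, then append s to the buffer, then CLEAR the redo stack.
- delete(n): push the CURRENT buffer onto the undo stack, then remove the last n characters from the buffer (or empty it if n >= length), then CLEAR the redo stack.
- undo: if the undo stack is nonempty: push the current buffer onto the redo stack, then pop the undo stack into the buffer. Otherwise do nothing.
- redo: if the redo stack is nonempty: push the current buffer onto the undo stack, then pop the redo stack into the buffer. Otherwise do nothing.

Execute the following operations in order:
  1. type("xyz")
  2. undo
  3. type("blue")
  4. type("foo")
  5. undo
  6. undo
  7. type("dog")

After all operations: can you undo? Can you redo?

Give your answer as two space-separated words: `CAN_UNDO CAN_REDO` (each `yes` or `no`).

Answer: yes no

Derivation:
After op 1 (type): buf='xyz' undo_depth=1 redo_depth=0
After op 2 (undo): buf='(empty)' undo_depth=0 redo_depth=1
After op 3 (type): buf='blue' undo_depth=1 redo_depth=0
After op 4 (type): buf='bluefoo' undo_depth=2 redo_depth=0
After op 5 (undo): buf='blue' undo_depth=1 redo_depth=1
After op 6 (undo): buf='(empty)' undo_depth=0 redo_depth=2
After op 7 (type): buf='dog' undo_depth=1 redo_depth=0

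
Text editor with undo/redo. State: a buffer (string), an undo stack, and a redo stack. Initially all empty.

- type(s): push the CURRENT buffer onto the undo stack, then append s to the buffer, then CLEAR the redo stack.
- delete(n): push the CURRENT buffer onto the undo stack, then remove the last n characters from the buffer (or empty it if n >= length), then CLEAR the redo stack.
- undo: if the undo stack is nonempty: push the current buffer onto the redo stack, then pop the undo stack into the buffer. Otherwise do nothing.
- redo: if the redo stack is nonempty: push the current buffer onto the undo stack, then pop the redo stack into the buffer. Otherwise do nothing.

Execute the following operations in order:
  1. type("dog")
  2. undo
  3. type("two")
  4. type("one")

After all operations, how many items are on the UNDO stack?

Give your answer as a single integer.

Answer: 2

Derivation:
After op 1 (type): buf='dog' undo_depth=1 redo_depth=0
After op 2 (undo): buf='(empty)' undo_depth=0 redo_depth=1
After op 3 (type): buf='two' undo_depth=1 redo_depth=0
After op 4 (type): buf='twoone' undo_depth=2 redo_depth=0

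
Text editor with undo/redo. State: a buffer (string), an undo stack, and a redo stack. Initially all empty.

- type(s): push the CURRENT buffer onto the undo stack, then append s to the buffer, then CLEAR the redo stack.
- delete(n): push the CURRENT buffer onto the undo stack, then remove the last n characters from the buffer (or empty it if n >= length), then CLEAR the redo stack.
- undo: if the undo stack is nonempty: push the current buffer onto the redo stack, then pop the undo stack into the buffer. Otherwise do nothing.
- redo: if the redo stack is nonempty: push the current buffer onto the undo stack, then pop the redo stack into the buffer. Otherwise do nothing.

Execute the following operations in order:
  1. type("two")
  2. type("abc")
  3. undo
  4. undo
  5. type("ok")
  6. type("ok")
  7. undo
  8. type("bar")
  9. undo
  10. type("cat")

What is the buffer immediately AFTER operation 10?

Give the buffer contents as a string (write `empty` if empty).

Answer: okcat

Derivation:
After op 1 (type): buf='two' undo_depth=1 redo_depth=0
After op 2 (type): buf='twoabc' undo_depth=2 redo_depth=0
After op 3 (undo): buf='two' undo_depth=1 redo_depth=1
After op 4 (undo): buf='(empty)' undo_depth=0 redo_depth=2
After op 5 (type): buf='ok' undo_depth=1 redo_depth=0
After op 6 (type): buf='okok' undo_depth=2 redo_depth=0
After op 7 (undo): buf='ok' undo_depth=1 redo_depth=1
After op 8 (type): buf='okbar' undo_depth=2 redo_depth=0
After op 9 (undo): buf='ok' undo_depth=1 redo_depth=1
After op 10 (type): buf='okcat' undo_depth=2 redo_depth=0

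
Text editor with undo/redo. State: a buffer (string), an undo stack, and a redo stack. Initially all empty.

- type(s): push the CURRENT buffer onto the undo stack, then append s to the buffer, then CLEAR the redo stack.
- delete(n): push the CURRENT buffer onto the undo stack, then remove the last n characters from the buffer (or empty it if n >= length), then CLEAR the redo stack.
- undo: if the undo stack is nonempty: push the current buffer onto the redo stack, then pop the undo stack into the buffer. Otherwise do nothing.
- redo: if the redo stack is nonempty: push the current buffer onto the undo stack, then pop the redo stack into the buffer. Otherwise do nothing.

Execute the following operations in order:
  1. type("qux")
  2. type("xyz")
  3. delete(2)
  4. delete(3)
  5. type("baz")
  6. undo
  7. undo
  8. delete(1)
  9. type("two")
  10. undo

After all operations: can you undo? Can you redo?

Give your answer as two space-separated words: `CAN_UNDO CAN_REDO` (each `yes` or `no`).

After op 1 (type): buf='qux' undo_depth=1 redo_depth=0
After op 2 (type): buf='quxxyz' undo_depth=2 redo_depth=0
After op 3 (delete): buf='quxx' undo_depth=3 redo_depth=0
After op 4 (delete): buf='q' undo_depth=4 redo_depth=0
After op 5 (type): buf='qbaz' undo_depth=5 redo_depth=0
After op 6 (undo): buf='q' undo_depth=4 redo_depth=1
After op 7 (undo): buf='quxx' undo_depth=3 redo_depth=2
After op 8 (delete): buf='qux' undo_depth=4 redo_depth=0
After op 9 (type): buf='quxtwo' undo_depth=5 redo_depth=0
After op 10 (undo): buf='qux' undo_depth=4 redo_depth=1

Answer: yes yes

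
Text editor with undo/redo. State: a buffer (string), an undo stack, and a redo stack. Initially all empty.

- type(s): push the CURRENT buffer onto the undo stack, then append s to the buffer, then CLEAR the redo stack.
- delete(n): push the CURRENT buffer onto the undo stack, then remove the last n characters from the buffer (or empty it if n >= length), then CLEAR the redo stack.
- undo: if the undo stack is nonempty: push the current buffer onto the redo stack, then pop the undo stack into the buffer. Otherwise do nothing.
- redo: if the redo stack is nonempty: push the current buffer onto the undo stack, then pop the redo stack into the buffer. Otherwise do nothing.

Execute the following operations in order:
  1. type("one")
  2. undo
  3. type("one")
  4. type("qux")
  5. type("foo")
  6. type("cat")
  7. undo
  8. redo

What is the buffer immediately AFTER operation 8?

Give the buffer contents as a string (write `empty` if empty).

After op 1 (type): buf='one' undo_depth=1 redo_depth=0
After op 2 (undo): buf='(empty)' undo_depth=0 redo_depth=1
After op 3 (type): buf='one' undo_depth=1 redo_depth=0
After op 4 (type): buf='onequx' undo_depth=2 redo_depth=0
After op 5 (type): buf='onequxfoo' undo_depth=3 redo_depth=0
After op 6 (type): buf='onequxfoocat' undo_depth=4 redo_depth=0
After op 7 (undo): buf='onequxfoo' undo_depth=3 redo_depth=1
After op 8 (redo): buf='onequxfoocat' undo_depth=4 redo_depth=0

Answer: onequxfoocat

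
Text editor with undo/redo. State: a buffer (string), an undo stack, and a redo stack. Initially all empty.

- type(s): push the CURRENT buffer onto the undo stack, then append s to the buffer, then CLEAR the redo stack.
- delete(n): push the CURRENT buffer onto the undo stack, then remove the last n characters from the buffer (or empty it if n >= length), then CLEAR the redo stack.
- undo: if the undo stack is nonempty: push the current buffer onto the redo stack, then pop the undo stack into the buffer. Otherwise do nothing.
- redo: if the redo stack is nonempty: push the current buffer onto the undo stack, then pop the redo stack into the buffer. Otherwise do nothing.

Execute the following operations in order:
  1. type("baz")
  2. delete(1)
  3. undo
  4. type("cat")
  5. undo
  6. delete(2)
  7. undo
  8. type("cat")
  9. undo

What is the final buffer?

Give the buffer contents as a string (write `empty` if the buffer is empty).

After op 1 (type): buf='baz' undo_depth=1 redo_depth=0
After op 2 (delete): buf='ba' undo_depth=2 redo_depth=0
After op 3 (undo): buf='baz' undo_depth=1 redo_depth=1
After op 4 (type): buf='bazcat' undo_depth=2 redo_depth=0
After op 5 (undo): buf='baz' undo_depth=1 redo_depth=1
After op 6 (delete): buf='b' undo_depth=2 redo_depth=0
After op 7 (undo): buf='baz' undo_depth=1 redo_depth=1
After op 8 (type): buf='bazcat' undo_depth=2 redo_depth=0
After op 9 (undo): buf='baz' undo_depth=1 redo_depth=1

Answer: baz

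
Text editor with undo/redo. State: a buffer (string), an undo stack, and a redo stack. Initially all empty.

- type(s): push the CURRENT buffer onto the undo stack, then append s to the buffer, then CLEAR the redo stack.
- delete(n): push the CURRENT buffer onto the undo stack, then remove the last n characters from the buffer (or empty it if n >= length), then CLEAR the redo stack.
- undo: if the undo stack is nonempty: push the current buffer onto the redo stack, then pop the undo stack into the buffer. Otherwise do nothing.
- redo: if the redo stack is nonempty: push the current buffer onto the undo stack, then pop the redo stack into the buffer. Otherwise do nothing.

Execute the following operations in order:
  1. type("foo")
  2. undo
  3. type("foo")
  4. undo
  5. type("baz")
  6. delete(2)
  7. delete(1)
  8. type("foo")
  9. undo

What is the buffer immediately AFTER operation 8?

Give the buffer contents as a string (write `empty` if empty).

After op 1 (type): buf='foo' undo_depth=1 redo_depth=0
After op 2 (undo): buf='(empty)' undo_depth=0 redo_depth=1
After op 3 (type): buf='foo' undo_depth=1 redo_depth=0
After op 4 (undo): buf='(empty)' undo_depth=0 redo_depth=1
After op 5 (type): buf='baz' undo_depth=1 redo_depth=0
After op 6 (delete): buf='b' undo_depth=2 redo_depth=0
After op 7 (delete): buf='(empty)' undo_depth=3 redo_depth=0
After op 8 (type): buf='foo' undo_depth=4 redo_depth=0

Answer: foo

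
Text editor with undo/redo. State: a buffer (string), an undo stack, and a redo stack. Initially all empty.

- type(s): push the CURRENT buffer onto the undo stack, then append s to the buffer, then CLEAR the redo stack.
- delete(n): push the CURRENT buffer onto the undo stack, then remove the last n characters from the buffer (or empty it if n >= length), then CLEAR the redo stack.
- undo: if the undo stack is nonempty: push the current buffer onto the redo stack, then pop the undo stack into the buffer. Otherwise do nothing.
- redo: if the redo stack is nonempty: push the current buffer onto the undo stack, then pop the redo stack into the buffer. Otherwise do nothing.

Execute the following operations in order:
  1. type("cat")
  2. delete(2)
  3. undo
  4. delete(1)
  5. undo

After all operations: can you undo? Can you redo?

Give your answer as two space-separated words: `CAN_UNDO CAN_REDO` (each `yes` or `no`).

Answer: yes yes

Derivation:
After op 1 (type): buf='cat' undo_depth=1 redo_depth=0
After op 2 (delete): buf='c' undo_depth=2 redo_depth=0
After op 3 (undo): buf='cat' undo_depth=1 redo_depth=1
After op 4 (delete): buf='ca' undo_depth=2 redo_depth=0
After op 5 (undo): buf='cat' undo_depth=1 redo_depth=1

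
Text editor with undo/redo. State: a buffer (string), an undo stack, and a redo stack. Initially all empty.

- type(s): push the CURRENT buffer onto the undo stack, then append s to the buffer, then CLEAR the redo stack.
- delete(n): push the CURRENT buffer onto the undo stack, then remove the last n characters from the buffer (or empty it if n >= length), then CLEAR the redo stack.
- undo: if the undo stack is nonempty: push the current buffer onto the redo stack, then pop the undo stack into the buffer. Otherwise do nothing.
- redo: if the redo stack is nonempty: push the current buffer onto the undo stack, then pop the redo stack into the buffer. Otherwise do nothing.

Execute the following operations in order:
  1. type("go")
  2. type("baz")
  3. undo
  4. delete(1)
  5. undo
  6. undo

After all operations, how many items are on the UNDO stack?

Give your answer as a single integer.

After op 1 (type): buf='go' undo_depth=1 redo_depth=0
After op 2 (type): buf='gobaz' undo_depth=2 redo_depth=0
After op 3 (undo): buf='go' undo_depth=1 redo_depth=1
After op 4 (delete): buf='g' undo_depth=2 redo_depth=0
After op 5 (undo): buf='go' undo_depth=1 redo_depth=1
After op 6 (undo): buf='(empty)' undo_depth=0 redo_depth=2

Answer: 0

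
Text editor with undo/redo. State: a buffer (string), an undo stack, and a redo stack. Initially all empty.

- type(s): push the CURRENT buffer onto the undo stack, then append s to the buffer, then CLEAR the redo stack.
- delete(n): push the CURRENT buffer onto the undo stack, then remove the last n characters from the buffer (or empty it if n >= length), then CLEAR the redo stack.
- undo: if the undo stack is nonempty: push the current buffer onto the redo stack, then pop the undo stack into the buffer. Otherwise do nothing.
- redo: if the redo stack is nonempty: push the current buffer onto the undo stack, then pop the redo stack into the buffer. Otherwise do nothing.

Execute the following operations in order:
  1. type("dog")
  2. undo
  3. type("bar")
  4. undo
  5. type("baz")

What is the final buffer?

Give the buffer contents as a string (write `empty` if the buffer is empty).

After op 1 (type): buf='dog' undo_depth=1 redo_depth=0
After op 2 (undo): buf='(empty)' undo_depth=0 redo_depth=1
After op 3 (type): buf='bar' undo_depth=1 redo_depth=0
After op 4 (undo): buf='(empty)' undo_depth=0 redo_depth=1
After op 5 (type): buf='baz' undo_depth=1 redo_depth=0

Answer: baz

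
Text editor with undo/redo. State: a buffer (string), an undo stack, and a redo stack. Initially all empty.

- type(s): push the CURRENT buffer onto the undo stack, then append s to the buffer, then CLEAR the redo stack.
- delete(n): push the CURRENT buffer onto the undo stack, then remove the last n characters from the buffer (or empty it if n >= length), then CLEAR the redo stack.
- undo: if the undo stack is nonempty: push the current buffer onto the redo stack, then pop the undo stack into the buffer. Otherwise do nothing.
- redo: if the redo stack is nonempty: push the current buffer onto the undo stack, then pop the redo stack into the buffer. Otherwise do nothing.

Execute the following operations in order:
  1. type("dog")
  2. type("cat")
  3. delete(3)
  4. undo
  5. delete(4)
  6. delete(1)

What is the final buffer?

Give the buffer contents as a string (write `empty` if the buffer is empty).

Answer: d

Derivation:
After op 1 (type): buf='dog' undo_depth=1 redo_depth=0
After op 2 (type): buf='dogcat' undo_depth=2 redo_depth=0
After op 3 (delete): buf='dog' undo_depth=3 redo_depth=0
After op 4 (undo): buf='dogcat' undo_depth=2 redo_depth=1
After op 5 (delete): buf='do' undo_depth=3 redo_depth=0
After op 6 (delete): buf='d' undo_depth=4 redo_depth=0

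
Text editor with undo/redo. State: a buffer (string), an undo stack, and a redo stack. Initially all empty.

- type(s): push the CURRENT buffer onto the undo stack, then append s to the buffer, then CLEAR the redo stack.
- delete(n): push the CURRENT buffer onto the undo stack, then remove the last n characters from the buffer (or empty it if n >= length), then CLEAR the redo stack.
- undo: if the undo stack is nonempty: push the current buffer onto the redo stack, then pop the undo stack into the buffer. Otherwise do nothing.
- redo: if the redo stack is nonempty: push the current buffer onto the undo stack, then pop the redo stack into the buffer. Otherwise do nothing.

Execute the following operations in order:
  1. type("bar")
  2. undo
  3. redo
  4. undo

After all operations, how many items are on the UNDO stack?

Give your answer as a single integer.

Answer: 0

Derivation:
After op 1 (type): buf='bar' undo_depth=1 redo_depth=0
After op 2 (undo): buf='(empty)' undo_depth=0 redo_depth=1
After op 3 (redo): buf='bar' undo_depth=1 redo_depth=0
After op 4 (undo): buf='(empty)' undo_depth=0 redo_depth=1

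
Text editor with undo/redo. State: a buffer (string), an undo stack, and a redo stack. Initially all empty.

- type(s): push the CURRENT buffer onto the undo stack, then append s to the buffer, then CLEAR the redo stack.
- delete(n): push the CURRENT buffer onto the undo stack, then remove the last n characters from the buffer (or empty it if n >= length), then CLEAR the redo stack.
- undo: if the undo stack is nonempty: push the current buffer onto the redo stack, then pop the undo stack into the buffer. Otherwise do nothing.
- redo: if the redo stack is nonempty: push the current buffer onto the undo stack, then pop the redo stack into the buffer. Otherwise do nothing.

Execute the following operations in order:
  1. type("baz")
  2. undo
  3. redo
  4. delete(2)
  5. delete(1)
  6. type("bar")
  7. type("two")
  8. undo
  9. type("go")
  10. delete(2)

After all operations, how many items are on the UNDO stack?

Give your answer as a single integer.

Answer: 6

Derivation:
After op 1 (type): buf='baz' undo_depth=1 redo_depth=0
After op 2 (undo): buf='(empty)' undo_depth=0 redo_depth=1
After op 3 (redo): buf='baz' undo_depth=1 redo_depth=0
After op 4 (delete): buf='b' undo_depth=2 redo_depth=0
After op 5 (delete): buf='(empty)' undo_depth=3 redo_depth=0
After op 6 (type): buf='bar' undo_depth=4 redo_depth=0
After op 7 (type): buf='bartwo' undo_depth=5 redo_depth=0
After op 8 (undo): buf='bar' undo_depth=4 redo_depth=1
After op 9 (type): buf='bargo' undo_depth=5 redo_depth=0
After op 10 (delete): buf='bar' undo_depth=6 redo_depth=0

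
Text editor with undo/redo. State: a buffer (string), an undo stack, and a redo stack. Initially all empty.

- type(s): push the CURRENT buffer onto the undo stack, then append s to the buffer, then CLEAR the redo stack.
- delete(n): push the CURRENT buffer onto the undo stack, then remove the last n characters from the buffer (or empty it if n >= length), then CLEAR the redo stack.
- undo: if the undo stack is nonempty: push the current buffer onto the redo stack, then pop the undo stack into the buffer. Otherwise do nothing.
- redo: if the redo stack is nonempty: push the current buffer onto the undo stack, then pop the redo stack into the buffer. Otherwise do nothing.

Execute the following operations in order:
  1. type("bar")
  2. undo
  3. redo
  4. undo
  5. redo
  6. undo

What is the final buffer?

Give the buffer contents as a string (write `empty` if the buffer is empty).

After op 1 (type): buf='bar' undo_depth=1 redo_depth=0
After op 2 (undo): buf='(empty)' undo_depth=0 redo_depth=1
After op 3 (redo): buf='bar' undo_depth=1 redo_depth=0
After op 4 (undo): buf='(empty)' undo_depth=0 redo_depth=1
After op 5 (redo): buf='bar' undo_depth=1 redo_depth=0
After op 6 (undo): buf='(empty)' undo_depth=0 redo_depth=1

Answer: empty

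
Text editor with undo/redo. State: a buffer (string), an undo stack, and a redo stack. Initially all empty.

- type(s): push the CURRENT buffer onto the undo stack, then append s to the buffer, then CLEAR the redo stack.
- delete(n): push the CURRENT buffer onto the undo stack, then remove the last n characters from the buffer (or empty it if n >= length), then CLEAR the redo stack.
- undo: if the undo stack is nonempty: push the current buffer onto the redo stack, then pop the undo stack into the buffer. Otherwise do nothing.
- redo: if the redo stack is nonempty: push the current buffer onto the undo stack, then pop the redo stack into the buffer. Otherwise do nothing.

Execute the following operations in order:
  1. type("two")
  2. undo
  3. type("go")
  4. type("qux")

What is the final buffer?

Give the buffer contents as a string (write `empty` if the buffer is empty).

After op 1 (type): buf='two' undo_depth=1 redo_depth=0
After op 2 (undo): buf='(empty)' undo_depth=0 redo_depth=1
After op 3 (type): buf='go' undo_depth=1 redo_depth=0
After op 4 (type): buf='goqux' undo_depth=2 redo_depth=0

Answer: goqux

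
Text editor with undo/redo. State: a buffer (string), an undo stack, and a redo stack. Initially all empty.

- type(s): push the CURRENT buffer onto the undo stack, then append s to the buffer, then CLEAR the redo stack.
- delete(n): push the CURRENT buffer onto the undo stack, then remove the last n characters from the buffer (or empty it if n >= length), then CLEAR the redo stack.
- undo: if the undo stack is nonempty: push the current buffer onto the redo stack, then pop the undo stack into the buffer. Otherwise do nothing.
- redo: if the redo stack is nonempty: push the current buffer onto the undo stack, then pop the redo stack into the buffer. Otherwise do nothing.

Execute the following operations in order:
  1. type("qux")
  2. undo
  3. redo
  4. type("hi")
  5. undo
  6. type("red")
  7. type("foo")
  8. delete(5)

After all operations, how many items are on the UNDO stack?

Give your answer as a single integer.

Answer: 4

Derivation:
After op 1 (type): buf='qux' undo_depth=1 redo_depth=0
After op 2 (undo): buf='(empty)' undo_depth=0 redo_depth=1
After op 3 (redo): buf='qux' undo_depth=1 redo_depth=0
After op 4 (type): buf='quxhi' undo_depth=2 redo_depth=0
After op 5 (undo): buf='qux' undo_depth=1 redo_depth=1
After op 6 (type): buf='quxred' undo_depth=2 redo_depth=0
After op 7 (type): buf='quxredfoo' undo_depth=3 redo_depth=0
After op 8 (delete): buf='quxr' undo_depth=4 redo_depth=0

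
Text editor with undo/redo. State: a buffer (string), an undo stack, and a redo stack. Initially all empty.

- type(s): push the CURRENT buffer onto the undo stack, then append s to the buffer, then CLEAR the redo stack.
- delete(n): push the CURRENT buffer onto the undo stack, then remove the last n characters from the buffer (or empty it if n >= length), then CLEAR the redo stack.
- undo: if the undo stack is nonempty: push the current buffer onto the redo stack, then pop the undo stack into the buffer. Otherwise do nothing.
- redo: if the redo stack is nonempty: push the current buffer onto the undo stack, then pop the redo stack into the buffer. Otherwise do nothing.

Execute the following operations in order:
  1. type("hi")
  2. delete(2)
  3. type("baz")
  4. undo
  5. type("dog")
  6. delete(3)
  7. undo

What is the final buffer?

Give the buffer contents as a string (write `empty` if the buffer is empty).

After op 1 (type): buf='hi' undo_depth=1 redo_depth=0
After op 2 (delete): buf='(empty)' undo_depth=2 redo_depth=0
After op 3 (type): buf='baz' undo_depth=3 redo_depth=0
After op 4 (undo): buf='(empty)' undo_depth=2 redo_depth=1
After op 5 (type): buf='dog' undo_depth=3 redo_depth=0
After op 6 (delete): buf='(empty)' undo_depth=4 redo_depth=0
After op 7 (undo): buf='dog' undo_depth=3 redo_depth=1

Answer: dog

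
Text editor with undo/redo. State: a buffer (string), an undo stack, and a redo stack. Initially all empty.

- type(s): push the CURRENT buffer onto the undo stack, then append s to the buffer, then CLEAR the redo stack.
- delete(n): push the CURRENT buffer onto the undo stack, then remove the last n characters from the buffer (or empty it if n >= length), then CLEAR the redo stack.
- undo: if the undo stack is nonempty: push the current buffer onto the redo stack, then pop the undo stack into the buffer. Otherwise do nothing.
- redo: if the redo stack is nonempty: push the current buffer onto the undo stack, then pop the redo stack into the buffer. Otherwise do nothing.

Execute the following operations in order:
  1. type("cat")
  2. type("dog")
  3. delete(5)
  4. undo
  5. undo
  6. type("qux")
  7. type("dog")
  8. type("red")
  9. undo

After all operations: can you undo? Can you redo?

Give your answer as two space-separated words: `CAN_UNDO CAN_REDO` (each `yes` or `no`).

Answer: yes yes

Derivation:
After op 1 (type): buf='cat' undo_depth=1 redo_depth=0
After op 2 (type): buf='catdog' undo_depth=2 redo_depth=0
After op 3 (delete): buf='c' undo_depth=3 redo_depth=0
After op 4 (undo): buf='catdog' undo_depth=2 redo_depth=1
After op 5 (undo): buf='cat' undo_depth=1 redo_depth=2
After op 6 (type): buf='catqux' undo_depth=2 redo_depth=0
After op 7 (type): buf='catquxdog' undo_depth=3 redo_depth=0
After op 8 (type): buf='catquxdogred' undo_depth=4 redo_depth=0
After op 9 (undo): buf='catquxdog' undo_depth=3 redo_depth=1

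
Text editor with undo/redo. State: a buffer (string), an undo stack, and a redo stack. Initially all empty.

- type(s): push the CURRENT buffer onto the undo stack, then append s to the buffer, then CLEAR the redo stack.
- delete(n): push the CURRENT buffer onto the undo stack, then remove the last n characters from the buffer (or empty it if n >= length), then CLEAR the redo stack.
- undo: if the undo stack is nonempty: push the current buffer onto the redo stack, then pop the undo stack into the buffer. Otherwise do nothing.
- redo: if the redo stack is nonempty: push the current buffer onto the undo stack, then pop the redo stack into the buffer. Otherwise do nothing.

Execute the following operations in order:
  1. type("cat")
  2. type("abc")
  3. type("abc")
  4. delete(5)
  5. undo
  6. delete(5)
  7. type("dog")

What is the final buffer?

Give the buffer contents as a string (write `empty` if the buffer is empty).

Answer: catadog

Derivation:
After op 1 (type): buf='cat' undo_depth=1 redo_depth=0
After op 2 (type): buf='catabc' undo_depth=2 redo_depth=0
After op 3 (type): buf='catabcabc' undo_depth=3 redo_depth=0
After op 4 (delete): buf='cata' undo_depth=4 redo_depth=0
After op 5 (undo): buf='catabcabc' undo_depth=3 redo_depth=1
After op 6 (delete): buf='cata' undo_depth=4 redo_depth=0
After op 7 (type): buf='catadog' undo_depth=5 redo_depth=0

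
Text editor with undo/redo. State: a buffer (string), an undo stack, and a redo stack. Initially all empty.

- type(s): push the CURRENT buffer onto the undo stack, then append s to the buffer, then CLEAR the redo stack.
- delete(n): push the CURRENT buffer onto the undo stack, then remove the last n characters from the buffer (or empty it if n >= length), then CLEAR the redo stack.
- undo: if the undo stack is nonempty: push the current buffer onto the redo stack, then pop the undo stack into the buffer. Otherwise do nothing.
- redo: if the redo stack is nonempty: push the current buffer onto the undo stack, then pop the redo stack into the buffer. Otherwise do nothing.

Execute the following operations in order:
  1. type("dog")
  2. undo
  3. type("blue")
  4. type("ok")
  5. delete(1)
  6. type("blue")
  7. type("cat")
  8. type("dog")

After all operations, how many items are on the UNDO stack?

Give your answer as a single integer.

Answer: 6

Derivation:
After op 1 (type): buf='dog' undo_depth=1 redo_depth=0
After op 2 (undo): buf='(empty)' undo_depth=0 redo_depth=1
After op 3 (type): buf='blue' undo_depth=1 redo_depth=0
After op 4 (type): buf='blueok' undo_depth=2 redo_depth=0
After op 5 (delete): buf='blueo' undo_depth=3 redo_depth=0
After op 6 (type): buf='blueoblue' undo_depth=4 redo_depth=0
After op 7 (type): buf='blueobluecat' undo_depth=5 redo_depth=0
After op 8 (type): buf='blueobluecatdog' undo_depth=6 redo_depth=0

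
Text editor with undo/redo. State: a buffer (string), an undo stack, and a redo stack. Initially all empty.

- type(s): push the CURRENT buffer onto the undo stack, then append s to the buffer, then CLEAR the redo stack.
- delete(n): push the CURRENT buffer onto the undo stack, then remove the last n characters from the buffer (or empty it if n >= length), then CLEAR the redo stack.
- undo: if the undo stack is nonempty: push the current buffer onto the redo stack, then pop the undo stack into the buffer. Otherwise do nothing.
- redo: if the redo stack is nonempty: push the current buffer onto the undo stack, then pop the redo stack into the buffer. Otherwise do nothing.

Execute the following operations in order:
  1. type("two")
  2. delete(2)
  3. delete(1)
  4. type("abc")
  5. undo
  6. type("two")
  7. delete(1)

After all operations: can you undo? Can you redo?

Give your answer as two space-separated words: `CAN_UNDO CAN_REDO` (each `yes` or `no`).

Answer: yes no

Derivation:
After op 1 (type): buf='two' undo_depth=1 redo_depth=0
After op 2 (delete): buf='t' undo_depth=2 redo_depth=0
After op 3 (delete): buf='(empty)' undo_depth=3 redo_depth=0
After op 4 (type): buf='abc' undo_depth=4 redo_depth=0
After op 5 (undo): buf='(empty)' undo_depth=3 redo_depth=1
After op 6 (type): buf='two' undo_depth=4 redo_depth=0
After op 7 (delete): buf='tw' undo_depth=5 redo_depth=0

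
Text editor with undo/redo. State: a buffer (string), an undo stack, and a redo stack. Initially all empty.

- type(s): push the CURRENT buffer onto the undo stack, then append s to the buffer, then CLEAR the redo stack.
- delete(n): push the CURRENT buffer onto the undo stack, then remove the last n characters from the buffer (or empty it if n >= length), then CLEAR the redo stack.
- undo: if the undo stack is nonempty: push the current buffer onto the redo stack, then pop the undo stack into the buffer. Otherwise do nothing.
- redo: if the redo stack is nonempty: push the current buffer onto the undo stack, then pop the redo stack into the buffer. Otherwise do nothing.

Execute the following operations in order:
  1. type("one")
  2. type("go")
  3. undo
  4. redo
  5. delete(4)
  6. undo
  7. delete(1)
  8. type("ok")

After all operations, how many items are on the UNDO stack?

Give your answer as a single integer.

After op 1 (type): buf='one' undo_depth=1 redo_depth=0
After op 2 (type): buf='onego' undo_depth=2 redo_depth=0
After op 3 (undo): buf='one' undo_depth=1 redo_depth=1
After op 4 (redo): buf='onego' undo_depth=2 redo_depth=0
After op 5 (delete): buf='o' undo_depth=3 redo_depth=0
After op 6 (undo): buf='onego' undo_depth=2 redo_depth=1
After op 7 (delete): buf='oneg' undo_depth=3 redo_depth=0
After op 8 (type): buf='onegok' undo_depth=4 redo_depth=0

Answer: 4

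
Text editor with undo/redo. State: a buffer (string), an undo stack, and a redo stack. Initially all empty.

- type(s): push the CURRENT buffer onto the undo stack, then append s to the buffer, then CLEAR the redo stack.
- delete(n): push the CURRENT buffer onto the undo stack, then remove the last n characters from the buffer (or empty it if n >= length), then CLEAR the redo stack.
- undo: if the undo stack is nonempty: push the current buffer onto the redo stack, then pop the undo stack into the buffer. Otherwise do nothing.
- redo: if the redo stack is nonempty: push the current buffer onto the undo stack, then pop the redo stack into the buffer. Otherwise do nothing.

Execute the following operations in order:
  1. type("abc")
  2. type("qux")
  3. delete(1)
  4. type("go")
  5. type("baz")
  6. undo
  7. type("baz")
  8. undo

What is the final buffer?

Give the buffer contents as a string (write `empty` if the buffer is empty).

After op 1 (type): buf='abc' undo_depth=1 redo_depth=0
After op 2 (type): buf='abcqux' undo_depth=2 redo_depth=0
After op 3 (delete): buf='abcqu' undo_depth=3 redo_depth=0
After op 4 (type): buf='abcqugo' undo_depth=4 redo_depth=0
After op 5 (type): buf='abcqugobaz' undo_depth=5 redo_depth=0
After op 6 (undo): buf='abcqugo' undo_depth=4 redo_depth=1
After op 7 (type): buf='abcqugobaz' undo_depth=5 redo_depth=0
After op 8 (undo): buf='abcqugo' undo_depth=4 redo_depth=1

Answer: abcqugo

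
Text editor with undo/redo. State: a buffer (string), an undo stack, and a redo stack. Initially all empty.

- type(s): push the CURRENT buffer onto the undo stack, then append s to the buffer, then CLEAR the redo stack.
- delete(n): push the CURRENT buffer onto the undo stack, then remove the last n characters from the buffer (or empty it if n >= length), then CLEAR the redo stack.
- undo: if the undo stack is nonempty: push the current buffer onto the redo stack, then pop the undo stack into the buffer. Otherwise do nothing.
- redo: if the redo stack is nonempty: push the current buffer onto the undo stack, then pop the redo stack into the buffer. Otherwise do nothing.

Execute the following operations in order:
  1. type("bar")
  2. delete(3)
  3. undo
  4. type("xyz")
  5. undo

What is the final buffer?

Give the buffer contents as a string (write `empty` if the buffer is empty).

Answer: bar

Derivation:
After op 1 (type): buf='bar' undo_depth=1 redo_depth=0
After op 2 (delete): buf='(empty)' undo_depth=2 redo_depth=0
After op 3 (undo): buf='bar' undo_depth=1 redo_depth=1
After op 4 (type): buf='barxyz' undo_depth=2 redo_depth=0
After op 5 (undo): buf='bar' undo_depth=1 redo_depth=1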